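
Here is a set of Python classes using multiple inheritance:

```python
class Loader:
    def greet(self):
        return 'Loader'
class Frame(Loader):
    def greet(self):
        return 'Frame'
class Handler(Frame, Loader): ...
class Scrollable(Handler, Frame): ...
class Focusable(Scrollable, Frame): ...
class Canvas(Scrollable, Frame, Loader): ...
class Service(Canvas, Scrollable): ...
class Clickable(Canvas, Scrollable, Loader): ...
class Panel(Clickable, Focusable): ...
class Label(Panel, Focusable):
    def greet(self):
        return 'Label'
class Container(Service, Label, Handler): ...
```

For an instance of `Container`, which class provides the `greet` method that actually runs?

Label

L[Container] = Container + merge(L[Service], L[Label], L[Handler], [Service Label Handler])
  take Service:  [Service Canvas Scrollable Handler Frame Loader object] + [Label Panel Clickable Canvas Focusable Scrollable Handler Frame Loader object] + [Handler Frame Loader object] + [Service Label Handler]
  take Label:  [Canvas Scrollable Handler Frame Loader object] + [Label Panel Clickable Canvas Focusable Scrollable Handler Frame Loader object] + [Handler Frame Loader object] + [Label Handler]
  take Panel:  [Canvas Scrollable Handler Frame Loader object] + [Panel Clickable Canvas Focusable Scrollable Handler Frame Loader object] + [Handler Frame Loader object] + [Handler]
  take Clickable:  [Canvas Scrollable Handler Frame Loader object] + [Clickable Canvas Focusable Scrollable Handler Frame Loader object] + [Handler Frame Loader object] + [Handler]
  take Canvas:  [Canvas Scrollable Handler Frame Loader object] + [Canvas Focusable Scrollable Handler Frame Loader object] + [Handler Frame Loader object] + [Handler]
  take Focusable:  [Scrollable Handler Frame Loader object] + [Focusable Scrollable Handler Frame Loader object] + [Handler Frame Loader object] + [Handler]
  take Scrollable:  [Scrollable Handler Frame Loader object] + [Scrollable Handler Frame Loader object] + [Handler Frame Loader object] + [Handler]
  take Handler:  [Handler Frame Loader object] + [Handler Frame Loader object] + [Handler Frame Loader object] + [Handler]
  take Frame:  [Frame Loader object] + [Frame Loader object] + [Frame Loader object]
  take Loader:  [Loader object] + [Loader object] + [Loader object]
  take object:  [object] + [object] + [object]
MRO: Container Service Label Panel Clickable Canvas Focusable Scrollable Handler Frame Loader object
greet is defined in: Frame, Label, Loader. First along the MRO is Label.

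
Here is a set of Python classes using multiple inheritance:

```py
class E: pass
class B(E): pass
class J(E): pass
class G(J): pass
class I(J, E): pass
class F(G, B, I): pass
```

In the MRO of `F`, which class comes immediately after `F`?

G

L[F] = F + merge(L[G], L[B], L[I], [G B I])
  take G:  [G J E object] + [B E object] + [I J E object] + [G B I]
  take B:  [J E object] + [B E object] + [I J E object] + [B I]
  take I:  [J E object] + [E object] + [I J E object] + [I]
  take J:  [J E object] + [E object] + [J E object]
  take E:  [E object] + [E object] + [E object]
  take object:  [object] + [object] + [object]
MRO: F G B I J E object
F is at position 0; next is G.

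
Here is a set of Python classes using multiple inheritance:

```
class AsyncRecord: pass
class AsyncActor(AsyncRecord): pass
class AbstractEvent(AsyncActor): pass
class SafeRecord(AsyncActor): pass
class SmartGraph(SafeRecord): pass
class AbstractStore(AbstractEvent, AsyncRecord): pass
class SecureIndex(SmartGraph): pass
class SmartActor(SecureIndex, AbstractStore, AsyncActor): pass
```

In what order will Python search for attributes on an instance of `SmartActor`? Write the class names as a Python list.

[SmartActor, SecureIndex, SmartGraph, SafeRecord, AbstractStore, AbstractEvent, AsyncActor, AsyncRecord, object]

L[SmartActor] = SmartActor + merge(L[SecureIndex], L[AbstractStore], L[AsyncActor], [SecureIndex AbstractStore AsyncActor])
  take SecureIndex:  [SecureIndex SmartGraph SafeRecord AsyncActor AsyncRecord object] + [AbstractStore AbstractEvent AsyncActor AsyncRecord object] + [AsyncActor AsyncRecord object] + [SecureIndex AbstractStore AsyncActor]
  take SmartGraph:  [SmartGraph SafeRecord AsyncActor AsyncRecord object] + [AbstractStore AbstractEvent AsyncActor AsyncRecord object] + [AsyncActor AsyncRecord object] + [AbstractStore AsyncActor]
  take SafeRecord:  [SafeRecord AsyncActor AsyncRecord object] + [AbstractStore AbstractEvent AsyncActor AsyncRecord object] + [AsyncActor AsyncRecord object] + [AbstractStore AsyncActor]
  take AbstractStore:  [AsyncActor AsyncRecord object] + [AbstractStore AbstractEvent AsyncActor AsyncRecord object] + [AsyncActor AsyncRecord object] + [AbstractStore AsyncActor]
  take AbstractEvent:  [AsyncActor AsyncRecord object] + [AbstractEvent AsyncActor AsyncRecord object] + [AsyncActor AsyncRecord object] + [AsyncActor]
  take AsyncActor:  [AsyncActor AsyncRecord object] + [AsyncActor AsyncRecord object] + [AsyncActor AsyncRecord object] + [AsyncActor]
  take AsyncRecord:  [AsyncRecord object] + [AsyncRecord object] + [AsyncRecord object]
  take object:  [object] + [object] + [object]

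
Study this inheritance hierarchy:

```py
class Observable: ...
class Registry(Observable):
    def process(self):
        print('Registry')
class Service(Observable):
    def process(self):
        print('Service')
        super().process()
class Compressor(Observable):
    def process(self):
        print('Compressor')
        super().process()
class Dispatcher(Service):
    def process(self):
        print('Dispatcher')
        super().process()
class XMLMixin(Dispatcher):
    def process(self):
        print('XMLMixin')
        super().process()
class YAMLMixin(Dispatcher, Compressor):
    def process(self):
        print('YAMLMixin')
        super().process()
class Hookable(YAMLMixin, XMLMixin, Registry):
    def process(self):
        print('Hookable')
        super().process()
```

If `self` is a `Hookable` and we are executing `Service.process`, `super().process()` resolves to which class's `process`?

L[Hookable] = Hookable + merge(L[YAMLMixin], L[XMLMixin], L[Registry], [YAMLMixin XMLMixin Registry])
  take YAMLMixin:  [YAMLMixin Dispatcher Service Compressor Observable object] + [XMLMixin Dispatcher Service Observable object] + [Registry Observable object] + [YAMLMixin XMLMixin Registry]
  take XMLMixin:  [Dispatcher Service Compressor Observable object] + [XMLMixin Dispatcher Service Observable object] + [Registry Observable object] + [XMLMixin Registry]
  take Dispatcher:  [Dispatcher Service Compressor Observable object] + [Dispatcher Service Observable object] + [Registry Observable object] + [Registry]
  take Service:  [Service Compressor Observable object] + [Service Observable object] + [Registry Observable object] + [Registry]
  take Compressor:  [Compressor Observable object] + [Observable object] + [Registry Observable object] + [Registry]
  take Registry:  [Observable object] + [Observable object] + [Registry Observable object] + [Registry]
  take Observable:  [Observable object] + [Observable object] + [Observable object]
  take object:  [object] + [object] + [object]
MRO: Hookable YAMLMixin XMLMixin Dispatcher Service Compressor Registry Observable object
super() in Service.process on a Hookable instance goes to the class after Service in Hookable's MRO: Compressor.

Compressor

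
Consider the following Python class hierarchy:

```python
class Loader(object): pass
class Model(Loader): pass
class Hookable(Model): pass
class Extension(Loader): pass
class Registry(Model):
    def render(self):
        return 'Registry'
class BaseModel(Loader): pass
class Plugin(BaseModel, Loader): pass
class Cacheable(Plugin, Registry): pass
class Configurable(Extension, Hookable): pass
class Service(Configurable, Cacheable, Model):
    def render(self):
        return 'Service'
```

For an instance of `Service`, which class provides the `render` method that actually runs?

L[Service] = Service + merge(L[Configurable], L[Cacheable], L[Model], [Configurable Cacheable Model])
  take Configurable:  [Configurable Extension Hookable Model Loader object] + [Cacheable Plugin BaseModel Registry Model Loader object] + [Model Loader object] + [Configurable Cacheable Model]
  take Extension:  [Extension Hookable Model Loader object] + [Cacheable Plugin BaseModel Registry Model Loader object] + [Model Loader object] + [Cacheable Model]
  take Hookable:  [Hookable Model Loader object] + [Cacheable Plugin BaseModel Registry Model Loader object] + [Model Loader object] + [Cacheable Model]
  take Cacheable:  [Model Loader object] + [Cacheable Plugin BaseModel Registry Model Loader object] + [Model Loader object] + [Cacheable Model]
  take Plugin:  [Model Loader object] + [Plugin BaseModel Registry Model Loader object] + [Model Loader object] + [Model]
  take BaseModel:  [Model Loader object] + [BaseModel Registry Model Loader object] + [Model Loader object] + [Model]
  take Registry:  [Model Loader object] + [Registry Model Loader object] + [Model Loader object] + [Model]
  take Model:  [Model Loader object] + [Model Loader object] + [Model Loader object] + [Model]
  take Loader:  [Loader object] + [Loader object] + [Loader object]
  take object:  [object] + [object] + [object]
MRO: Service Configurable Extension Hookable Cacheable Plugin BaseModel Registry Model Loader object
render is defined in: Registry, Service. First along the MRO is Service.

Service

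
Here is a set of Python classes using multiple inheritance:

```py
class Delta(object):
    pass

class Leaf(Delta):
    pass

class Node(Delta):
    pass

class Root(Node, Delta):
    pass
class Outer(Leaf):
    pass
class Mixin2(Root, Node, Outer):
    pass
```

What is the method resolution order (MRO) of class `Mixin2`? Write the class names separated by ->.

Mixin2 -> Root -> Node -> Outer -> Leaf -> Delta -> object

L[Mixin2] = Mixin2 + merge(L[Root], L[Node], L[Outer], [Root Node Outer])
  take Root:  [Root Node Delta object] + [Node Delta object] + [Outer Leaf Delta object] + [Root Node Outer]
  take Node:  [Node Delta object] + [Node Delta object] + [Outer Leaf Delta object] + [Node Outer]
  take Outer:  [Delta object] + [Delta object] + [Outer Leaf Delta object] + [Outer]
  take Leaf:  [Delta object] + [Delta object] + [Leaf Delta object]
  take Delta:  [Delta object] + [Delta object] + [Delta object]
  take object:  [object] + [object] + [object]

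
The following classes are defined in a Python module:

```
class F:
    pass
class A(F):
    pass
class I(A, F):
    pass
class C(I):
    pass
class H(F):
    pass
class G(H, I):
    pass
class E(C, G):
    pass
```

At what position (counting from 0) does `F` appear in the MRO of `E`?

6

L[E] = E + merge(L[C], L[G], [C G])
  take C:  [C I A F object] + [G H I A F object] + [C G]
  take G:  [I A F object] + [G H I A F object] + [G]
  take H:  [I A F object] + [H I A F object]
  take I:  [I A F object] + [I A F object]
  take A:  [A F object] + [A F object]
  take F:  [F object] + [F object]
  take object:  [object] + [object]
MRO: E C G H I A F object
F sits at index 6.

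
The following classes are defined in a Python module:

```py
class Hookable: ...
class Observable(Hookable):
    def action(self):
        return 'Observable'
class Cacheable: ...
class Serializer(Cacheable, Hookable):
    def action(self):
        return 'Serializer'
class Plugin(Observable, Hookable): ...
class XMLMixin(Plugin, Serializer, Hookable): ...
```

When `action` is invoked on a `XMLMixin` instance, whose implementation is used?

L[XMLMixin] = XMLMixin + merge(L[Plugin], L[Serializer], L[Hookable], [Plugin Serializer Hookable])
  take Plugin:  [Plugin Observable Hookable object] + [Serializer Cacheable Hookable object] + [Hookable object] + [Plugin Serializer Hookable]
  take Observable:  [Observable Hookable object] + [Serializer Cacheable Hookable object] + [Hookable object] + [Serializer Hookable]
  take Serializer:  [Hookable object] + [Serializer Cacheable Hookable object] + [Hookable object] + [Serializer Hookable]
  take Cacheable:  [Hookable object] + [Cacheable Hookable object] + [Hookable object] + [Hookable]
  take Hookable:  [Hookable object] + [Hookable object] + [Hookable object] + [Hookable]
  take object:  [object] + [object] + [object]
MRO: XMLMixin Plugin Observable Serializer Cacheable Hookable object
action is defined in: Observable, Serializer. First along the MRO is Observable.

Observable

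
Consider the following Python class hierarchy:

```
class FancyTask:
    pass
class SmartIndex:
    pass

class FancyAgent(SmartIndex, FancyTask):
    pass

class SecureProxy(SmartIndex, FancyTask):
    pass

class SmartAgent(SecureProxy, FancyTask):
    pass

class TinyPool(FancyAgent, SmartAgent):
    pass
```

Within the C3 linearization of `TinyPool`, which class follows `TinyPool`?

L[TinyPool] = TinyPool + merge(L[FancyAgent], L[SmartAgent], [FancyAgent SmartAgent])
  take FancyAgent:  [FancyAgent SmartIndex FancyTask object] + [SmartAgent SecureProxy SmartIndex FancyTask object] + [FancyAgent SmartAgent]
  take SmartAgent:  [SmartIndex FancyTask object] + [SmartAgent SecureProxy SmartIndex FancyTask object] + [SmartAgent]
  take SecureProxy:  [SmartIndex FancyTask object] + [SecureProxy SmartIndex FancyTask object]
  take SmartIndex:  [SmartIndex FancyTask object] + [SmartIndex FancyTask object]
  take FancyTask:  [FancyTask object] + [FancyTask object]
  take object:  [object] + [object]
MRO: TinyPool FancyAgent SmartAgent SecureProxy SmartIndex FancyTask object
TinyPool is at position 0; next is FancyAgent.

FancyAgent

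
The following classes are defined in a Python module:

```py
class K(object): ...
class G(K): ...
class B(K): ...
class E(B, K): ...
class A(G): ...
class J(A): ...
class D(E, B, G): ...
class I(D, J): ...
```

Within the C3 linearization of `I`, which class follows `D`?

E

L[I] = I + merge(L[D], L[J], [D J])
  take D:  [D E B G K object] + [J A G K object] + [D J]
  take E:  [E B G K object] + [J A G K object] + [J]
  take B:  [B G K object] + [J A G K object] + [J]
  take J:  [G K object] + [J A G K object] + [J]
  take A:  [G K object] + [A G K object]
  take G:  [G K object] + [G K object]
  take K:  [K object] + [K object]
  take object:  [object] + [object]
MRO: I D E B J A G K object
D is at position 1; next is E.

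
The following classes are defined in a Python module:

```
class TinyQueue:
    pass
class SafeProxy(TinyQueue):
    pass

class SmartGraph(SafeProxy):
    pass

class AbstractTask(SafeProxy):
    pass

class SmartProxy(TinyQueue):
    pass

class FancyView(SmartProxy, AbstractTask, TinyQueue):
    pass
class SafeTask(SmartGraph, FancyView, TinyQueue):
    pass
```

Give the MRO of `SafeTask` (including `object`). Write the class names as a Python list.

L[SafeTask] = SafeTask + merge(L[SmartGraph], L[FancyView], L[TinyQueue], [SmartGraph FancyView TinyQueue])
  take SmartGraph:  [SmartGraph SafeProxy TinyQueue object] + [FancyView SmartProxy AbstractTask SafeProxy TinyQueue object] + [TinyQueue object] + [SmartGraph FancyView TinyQueue]
  take FancyView:  [SafeProxy TinyQueue object] + [FancyView SmartProxy AbstractTask SafeProxy TinyQueue object] + [TinyQueue object] + [FancyView TinyQueue]
  take SmartProxy:  [SafeProxy TinyQueue object] + [SmartProxy AbstractTask SafeProxy TinyQueue object] + [TinyQueue object] + [TinyQueue]
  take AbstractTask:  [SafeProxy TinyQueue object] + [AbstractTask SafeProxy TinyQueue object] + [TinyQueue object] + [TinyQueue]
  take SafeProxy:  [SafeProxy TinyQueue object] + [SafeProxy TinyQueue object] + [TinyQueue object] + [TinyQueue]
  take TinyQueue:  [TinyQueue object] + [TinyQueue object] + [TinyQueue object] + [TinyQueue]
  take object:  [object] + [object] + [object]

[SafeTask, SmartGraph, FancyView, SmartProxy, AbstractTask, SafeProxy, TinyQueue, object]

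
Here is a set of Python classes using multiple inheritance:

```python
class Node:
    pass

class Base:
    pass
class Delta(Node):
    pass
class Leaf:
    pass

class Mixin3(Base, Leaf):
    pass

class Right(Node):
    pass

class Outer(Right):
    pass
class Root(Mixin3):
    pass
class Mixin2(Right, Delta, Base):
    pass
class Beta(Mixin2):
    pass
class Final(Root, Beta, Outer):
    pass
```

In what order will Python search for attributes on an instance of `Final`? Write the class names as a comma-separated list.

L[Final] = Final + merge(L[Root], L[Beta], L[Outer], [Root Beta Outer])
  take Root:  [Root Mixin3 Base Leaf object] + [Beta Mixin2 Right Delta Node Base object] + [Outer Right Node object] + [Root Beta Outer]
  take Mixin3:  [Mixin3 Base Leaf object] + [Beta Mixin2 Right Delta Node Base object] + [Outer Right Node object] + [Beta Outer]
  take Beta:  [Base Leaf object] + [Beta Mixin2 Right Delta Node Base object] + [Outer Right Node object] + [Beta Outer]
  take Mixin2:  [Base Leaf object] + [Mixin2 Right Delta Node Base object] + [Outer Right Node object] + [Outer]
  take Outer:  [Base Leaf object] + [Right Delta Node Base object] + [Outer Right Node object] + [Outer]
  take Right:  [Base Leaf object] + [Right Delta Node Base object] + [Right Node object]
  take Delta:  [Base Leaf object] + [Delta Node Base object] + [Node object]
  take Node:  [Base Leaf object] + [Node Base object] + [Node object]
  take Base:  [Base Leaf object] + [Base object] + [object]
  take Leaf:  [Leaf object] + [object] + [object]
  take object:  [object] + [object] + [object]

Final, Root, Mixin3, Beta, Mixin2, Outer, Right, Delta, Node, Base, Leaf, object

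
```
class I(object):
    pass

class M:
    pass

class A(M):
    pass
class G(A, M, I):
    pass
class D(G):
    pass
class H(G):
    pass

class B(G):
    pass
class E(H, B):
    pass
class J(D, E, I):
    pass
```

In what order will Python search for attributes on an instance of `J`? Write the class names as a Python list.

L[J] = J + merge(L[D], L[E], L[I], [D E I])
  take D:  [D G A M I object] + [E H B G A M I object] + [I object] + [D E I]
  take E:  [G A M I object] + [E H B G A M I object] + [I object] + [E I]
  take H:  [G A M I object] + [H B G A M I object] + [I object] + [I]
  take B:  [G A M I object] + [B G A M I object] + [I object] + [I]
  take G:  [G A M I object] + [G A M I object] + [I object] + [I]
  take A:  [A M I object] + [A M I object] + [I object] + [I]
  take M:  [M I object] + [M I object] + [I object] + [I]
  take I:  [I object] + [I object] + [I object] + [I]
  take object:  [object] + [object] + [object]

[J, D, E, H, B, G, A, M, I, object]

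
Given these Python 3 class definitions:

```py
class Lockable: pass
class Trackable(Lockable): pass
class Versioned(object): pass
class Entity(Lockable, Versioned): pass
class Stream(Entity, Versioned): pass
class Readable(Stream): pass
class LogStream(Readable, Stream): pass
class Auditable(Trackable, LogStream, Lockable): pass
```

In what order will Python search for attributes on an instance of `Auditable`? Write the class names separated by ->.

Auditable -> Trackable -> LogStream -> Readable -> Stream -> Entity -> Lockable -> Versioned -> object

L[Auditable] = Auditable + merge(L[Trackable], L[LogStream], L[Lockable], [Trackable LogStream Lockable])
  take Trackable:  [Trackable Lockable object] + [LogStream Readable Stream Entity Lockable Versioned object] + [Lockable object] + [Trackable LogStream Lockable]
  take LogStream:  [Lockable object] + [LogStream Readable Stream Entity Lockable Versioned object] + [Lockable object] + [LogStream Lockable]
  take Readable:  [Lockable object] + [Readable Stream Entity Lockable Versioned object] + [Lockable object] + [Lockable]
  take Stream:  [Lockable object] + [Stream Entity Lockable Versioned object] + [Lockable object] + [Lockable]
  take Entity:  [Lockable object] + [Entity Lockable Versioned object] + [Lockable object] + [Lockable]
  take Lockable:  [Lockable object] + [Lockable Versioned object] + [Lockable object] + [Lockable]
  take Versioned:  [object] + [Versioned object] + [object]
  take object:  [object] + [object] + [object]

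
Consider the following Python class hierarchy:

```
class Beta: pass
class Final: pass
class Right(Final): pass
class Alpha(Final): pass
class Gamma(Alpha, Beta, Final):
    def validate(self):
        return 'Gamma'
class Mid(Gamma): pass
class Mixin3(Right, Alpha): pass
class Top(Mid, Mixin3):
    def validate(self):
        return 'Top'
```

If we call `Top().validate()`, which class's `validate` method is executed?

Top

L[Top] = Top + merge(L[Mid], L[Mixin3], [Mid Mixin3])
  take Mid:  [Mid Gamma Alpha Beta Final object] + [Mixin3 Right Alpha Final object] + [Mid Mixin3]
  take Gamma:  [Gamma Alpha Beta Final object] + [Mixin3 Right Alpha Final object] + [Mixin3]
  take Mixin3:  [Alpha Beta Final object] + [Mixin3 Right Alpha Final object] + [Mixin3]
  take Right:  [Alpha Beta Final object] + [Right Alpha Final object]
  take Alpha:  [Alpha Beta Final object] + [Alpha Final object]
  take Beta:  [Beta Final object] + [Final object]
  take Final:  [Final object] + [Final object]
  take object:  [object] + [object]
MRO: Top Mid Gamma Mixin3 Right Alpha Beta Final object
validate is defined in: Gamma, Top. First along the MRO is Top.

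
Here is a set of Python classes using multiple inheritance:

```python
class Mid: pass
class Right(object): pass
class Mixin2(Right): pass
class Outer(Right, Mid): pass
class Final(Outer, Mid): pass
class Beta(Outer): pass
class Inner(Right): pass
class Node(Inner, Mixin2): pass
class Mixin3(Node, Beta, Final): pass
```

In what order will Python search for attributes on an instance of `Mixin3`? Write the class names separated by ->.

Mixin3 -> Node -> Inner -> Mixin2 -> Beta -> Final -> Outer -> Right -> Mid -> object

L[Mixin3] = Mixin3 + merge(L[Node], L[Beta], L[Final], [Node Beta Final])
  take Node:  [Node Inner Mixin2 Right object] + [Beta Outer Right Mid object] + [Final Outer Right Mid object] + [Node Beta Final]
  take Inner:  [Inner Mixin2 Right object] + [Beta Outer Right Mid object] + [Final Outer Right Mid object] + [Beta Final]
  take Mixin2:  [Mixin2 Right object] + [Beta Outer Right Mid object] + [Final Outer Right Mid object] + [Beta Final]
  take Beta:  [Right object] + [Beta Outer Right Mid object] + [Final Outer Right Mid object] + [Beta Final]
  take Final:  [Right object] + [Outer Right Mid object] + [Final Outer Right Mid object] + [Final]
  take Outer:  [Right object] + [Outer Right Mid object] + [Outer Right Mid object]
  take Right:  [Right object] + [Right Mid object] + [Right Mid object]
  take Mid:  [object] + [Mid object] + [Mid object]
  take object:  [object] + [object] + [object]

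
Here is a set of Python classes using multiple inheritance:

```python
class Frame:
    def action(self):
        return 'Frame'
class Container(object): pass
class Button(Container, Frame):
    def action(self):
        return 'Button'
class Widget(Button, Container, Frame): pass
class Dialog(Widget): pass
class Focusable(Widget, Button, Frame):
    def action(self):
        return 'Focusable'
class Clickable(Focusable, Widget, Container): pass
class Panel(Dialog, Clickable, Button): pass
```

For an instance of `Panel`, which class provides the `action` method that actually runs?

Focusable

L[Panel] = Panel + merge(L[Dialog], L[Clickable], L[Button], [Dialog Clickable Button])
  take Dialog:  [Dialog Widget Button Container Frame object] + [Clickable Focusable Widget Button Container Frame object] + [Button Container Frame object] + [Dialog Clickable Button]
  take Clickable:  [Widget Button Container Frame object] + [Clickable Focusable Widget Button Container Frame object] + [Button Container Frame object] + [Clickable Button]
  take Focusable:  [Widget Button Container Frame object] + [Focusable Widget Button Container Frame object] + [Button Container Frame object] + [Button]
  take Widget:  [Widget Button Container Frame object] + [Widget Button Container Frame object] + [Button Container Frame object] + [Button]
  take Button:  [Button Container Frame object] + [Button Container Frame object] + [Button Container Frame object] + [Button]
  take Container:  [Container Frame object] + [Container Frame object] + [Container Frame object]
  take Frame:  [Frame object] + [Frame object] + [Frame object]
  take object:  [object] + [object] + [object]
MRO: Panel Dialog Clickable Focusable Widget Button Container Frame object
action is defined in: Button, Focusable, Frame. First along the MRO is Focusable.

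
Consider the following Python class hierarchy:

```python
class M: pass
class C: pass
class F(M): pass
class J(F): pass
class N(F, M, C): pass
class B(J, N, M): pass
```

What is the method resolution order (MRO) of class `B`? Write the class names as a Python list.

[B, J, N, F, M, C, object]

L[B] = B + merge(L[J], L[N], L[M], [J N M])
  take J:  [J F M object] + [N F M C object] + [M object] + [J N M]
  take N:  [F M object] + [N F M C object] + [M object] + [N M]
  take F:  [F M object] + [F M C object] + [M object] + [M]
  take M:  [M object] + [M C object] + [M object] + [M]
  take C:  [object] + [C object] + [object]
  take object:  [object] + [object] + [object]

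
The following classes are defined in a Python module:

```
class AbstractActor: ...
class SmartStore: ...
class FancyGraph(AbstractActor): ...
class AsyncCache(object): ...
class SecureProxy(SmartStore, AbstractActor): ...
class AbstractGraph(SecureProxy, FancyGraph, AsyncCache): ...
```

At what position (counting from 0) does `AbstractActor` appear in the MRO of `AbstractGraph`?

L[AbstractGraph] = AbstractGraph + merge(L[SecureProxy], L[FancyGraph], L[AsyncCache], [SecureProxy FancyGraph AsyncCache])
  take SecureProxy:  [SecureProxy SmartStore AbstractActor object] + [FancyGraph AbstractActor object] + [AsyncCache object] + [SecureProxy FancyGraph AsyncCache]
  take SmartStore:  [SmartStore AbstractActor object] + [FancyGraph AbstractActor object] + [AsyncCache object] + [FancyGraph AsyncCache]
  take FancyGraph:  [AbstractActor object] + [FancyGraph AbstractActor object] + [AsyncCache object] + [FancyGraph AsyncCache]
  take AbstractActor:  [AbstractActor object] + [AbstractActor object] + [AsyncCache object] + [AsyncCache]
  take AsyncCache:  [object] + [object] + [AsyncCache object] + [AsyncCache]
  take object:  [object] + [object] + [object]
MRO: AbstractGraph SecureProxy SmartStore FancyGraph AbstractActor AsyncCache object
AbstractActor sits at index 4.

4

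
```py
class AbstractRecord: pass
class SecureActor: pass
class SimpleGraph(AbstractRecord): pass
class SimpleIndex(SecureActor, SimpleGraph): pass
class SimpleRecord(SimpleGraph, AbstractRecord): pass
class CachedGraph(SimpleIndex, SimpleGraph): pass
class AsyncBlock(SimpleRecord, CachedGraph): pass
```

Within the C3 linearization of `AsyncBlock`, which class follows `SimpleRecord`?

L[AsyncBlock] = AsyncBlock + merge(L[SimpleRecord], L[CachedGraph], [SimpleRecord CachedGraph])
  take SimpleRecord:  [SimpleRecord SimpleGraph AbstractRecord object] + [CachedGraph SimpleIndex SecureActor SimpleGraph AbstractRecord object] + [SimpleRecord CachedGraph]
  take CachedGraph:  [SimpleGraph AbstractRecord object] + [CachedGraph SimpleIndex SecureActor SimpleGraph AbstractRecord object] + [CachedGraph]
  take SimpleIndex:  [SimpleGraph AbstractRecord object] + [SimpleIndex SecureActor SimpleGraph AbstractRecord object]
  take SecureActor:  [SimpleGraph AbstractRecord object] + [SecureActor SimpleGraph AbstractRecord object]
  take SimpleGraph:  [SimpleGraph AbstractRecord object] + [SimpleGraph AbstractRecord object]
  take AbstractRecord:  [AbstractRecord object] + [AbstractRecord object]
  take object:  [object] + [object]
MRO: AsyncBlock SimpleRecord CachedGraph SimpleIndex SecureActor SimpleGraph AbstractRecord object
SimpleRecord is at position 1; next is CachedGraph.

CachedGraph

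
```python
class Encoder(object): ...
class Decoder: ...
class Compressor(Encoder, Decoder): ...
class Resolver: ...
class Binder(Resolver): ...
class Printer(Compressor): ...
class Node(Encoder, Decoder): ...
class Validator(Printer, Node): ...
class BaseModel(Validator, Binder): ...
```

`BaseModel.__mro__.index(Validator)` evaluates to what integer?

L[BaseModel] = BaseModel + merge(L[Validator], L[Binder], [Validator Binder])
  take Validator:  [Validator Printer Compressor Node Encoder Decoder object] + [Binder Resolver object] + [Validator Binder]
  take Printer:  [Printer Compressor Node Encoder Decoder object] + [Binder Resolver object] + [Binder]
  take Compressor:  [Compressor Node Encoder Decoder object] + [Binder Resolver object] + [Binder]
  take Node:  [Node Encoder Decoder object] + [Binder Resolver object] + [Binder]
  take Encoder:  [Encoder Decoder object] + [Binder Resolver object] + [Binder]
  take Decoder:  [Decoder object] + [Binder Resolver object] + [Binder]
  take Binder:  [object] + [Binder Resolver object] + [Binder]
  take Resolver:  [object] + [Resolver object]
  take object:  [object] + [object]
MRO: BaseModel Validator Printer Compressor Node Encoder Decoder Binder Resolver object
Validator sits at index 1.

1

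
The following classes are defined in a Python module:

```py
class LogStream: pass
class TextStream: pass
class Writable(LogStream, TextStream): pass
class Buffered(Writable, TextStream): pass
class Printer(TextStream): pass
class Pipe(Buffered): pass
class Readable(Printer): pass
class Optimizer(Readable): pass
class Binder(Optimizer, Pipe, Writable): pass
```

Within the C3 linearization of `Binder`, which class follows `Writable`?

L[Binder] = Binder + merge(L[Optimizer], L[Pipe], L[Writable], [Optimizer Pipe Writable])
  take Optimizer:  [Optimizer Readable Printer TextStream object] + [Pipe Buffered Writable LogStream TextStream object] + [Writable LogStream TextStream object] + [Optimizer Pipe Writable]
  take Readable:  [Readable Printer TextStream object] + [Pipe Buffered Writable LogStream TextStream object] + [Writable LogStream TextStream object] + [Pipe Writable]
  take Printer:  [Printer TextStream object] + [Pipe Buffered Writable LogStream TextStream object] + [Writable LogStream TextStream object] + [Pipe Writable]
  take Pipe:  [TextStream object] + [Pipe Buffered Writable LogStream TextStream object] + [Writable LogStream TextStream object] + [Pipe Writable]
  take Buffered:  [TextStream object] + [Buffered Writable LogStream TextStream object] + [Writable LogStream TextStream object] + [Writable]
  take Writable:  [TextStream object] + [Writable LogStream TextStream object] + [Writable LogStream TextStream object] + [Writable]
  take LogStream:  [TextStream object] + [LogStream TextStream object] + [LogStream TextStream object]
  take TextStream:  [TextStream object] + [TextStream object] + [TextStream object]
  take object:  [object] + [object] + [object]
MRO: Binder Optimizer Readable Printer Pipe Buffered Writable LogStream TextStream object
Writable is at position 6; next is LogStream.

LogStream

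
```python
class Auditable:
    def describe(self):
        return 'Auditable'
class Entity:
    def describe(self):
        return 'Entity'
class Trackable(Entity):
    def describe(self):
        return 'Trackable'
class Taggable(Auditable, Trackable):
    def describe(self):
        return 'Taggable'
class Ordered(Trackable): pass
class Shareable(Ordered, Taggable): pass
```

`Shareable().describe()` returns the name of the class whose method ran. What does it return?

L[Shareable] = Shareable + merge(L[Ordered], L[Taggable], [Ordered Taggable])
  take Ordered:  [Ordered Trackable Entity object] + [Taggable Auditable Trackable Entity object] + [Ordered Taggable]
  take Taggable:  [Trackable Entity object] + [Taggable Auditable Trackable Entity object] + [Taggable]
  take Auditable:  [Trackable Entity object] + [Auditable Trackable Entity object]
  take Trackable:  [Trackable Entity object] + [Trackable Entity object]
  take Entity:  [Entity object] + [Entity object]
  take object:  [object] + [object]
MRO: Shareable Ordered Taggable Auditable Trackable Entity object
describe is defined in: Auditable, Entity, Taggable, Trackable. First along the MRO is Taggable.

Taggable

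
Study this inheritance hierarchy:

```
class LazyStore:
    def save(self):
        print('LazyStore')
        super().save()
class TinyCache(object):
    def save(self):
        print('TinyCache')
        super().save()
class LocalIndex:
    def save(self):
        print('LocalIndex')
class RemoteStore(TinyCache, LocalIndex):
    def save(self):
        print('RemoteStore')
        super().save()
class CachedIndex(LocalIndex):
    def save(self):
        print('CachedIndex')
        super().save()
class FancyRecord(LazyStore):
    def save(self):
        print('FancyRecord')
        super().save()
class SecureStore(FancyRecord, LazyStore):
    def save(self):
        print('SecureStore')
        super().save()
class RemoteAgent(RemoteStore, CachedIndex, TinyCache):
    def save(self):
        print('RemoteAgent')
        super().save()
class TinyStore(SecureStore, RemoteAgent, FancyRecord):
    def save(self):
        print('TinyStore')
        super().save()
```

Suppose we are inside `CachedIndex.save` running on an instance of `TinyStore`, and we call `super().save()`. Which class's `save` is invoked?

TinyCache

L[TinyStore] = TinyStore + merge(L[SecureStore], L[RemoteAgent], L[FancyRecord], [SecureStore RemoteAgent FancyRecord])
  take SecureStore:  [SecureStore FancyRecord LazyStore object] + [RemoteAgent RemoteStore CachedIndex TinyCache LocalIndex object] + [FancyRecord LazyStore object] + [SecureStore RemoteAgent FancyRecord]
  take RemoteAgent:  [FancyRecord LazyStore object] + [RemoteAgent RemoteStore CachedIndex TinyCache LocalIndex object] + [FancyRecord LazyStore object] + [RemoteAgent FancyRecord]
  take FancyRecord:  [FancyRecord LazyStore object] + [RemoteStore CachedIndex TinyCache LocalIndex object] + [FancyRecord LazyStore object] + [FancyRecord]
  take LazyStore:  [LazyStore object] + [RemoteStore CachedIndex TinyCache LocalIndex object] + [LazyStore object]
  take RemoteStore:  [object] + [RemoteStore CachedIndex TinyCache LocalIndex object] + [object]
  take CachedIndex:  [object] + [CachedIndex TinyCache LocalIndex object] + [object]
  take TinyCache:  [object] + [TinyCache LocalIndex object] + [object]
  take LocalIndex:  [object] + [LocalIndex object] + [object]
  take object:  [object] + [object] + [object]
MRO: TinyStore SecureStore RemoteAgent FancyRecord LazyStore RemoteStore CachedIndex TinyCache LocalIndex object
super() in CachedIndex.save on a TinyStore instance goes to the class after CachedIndex in TinyStore's MRO: TinyCache.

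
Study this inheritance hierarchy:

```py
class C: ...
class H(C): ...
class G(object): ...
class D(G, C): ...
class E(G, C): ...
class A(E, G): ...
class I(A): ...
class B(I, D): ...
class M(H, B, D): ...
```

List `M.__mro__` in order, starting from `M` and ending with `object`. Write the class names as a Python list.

[M, H, B, I, A, E, D, G, C, object]

L[M] = M + merge(L[H], L[B], L[D], [H B D])
  take H:  [H C object] + [B I A E D G C object] + [D G C object] + [H B D]
  take B:  [C object] + [B I A E D G C object] + [D G C object] + [B D]
  take I:  [C object] + [I A E D G C object] + [D G C object] + [D]
  take A:  [C object] + [A E D G C object] + [D G C object] + [D]
  take E:  [C object] + [E D G C object] + [D G C object] + [D]
  take D:  [C object] + [D G C object] + [D G C object] + [D]
  take G:  [C object] + [G C object] + [G C object]
  take C:  [C object] + [C object] + [C object]
  take object:  [object] + [object] + [object]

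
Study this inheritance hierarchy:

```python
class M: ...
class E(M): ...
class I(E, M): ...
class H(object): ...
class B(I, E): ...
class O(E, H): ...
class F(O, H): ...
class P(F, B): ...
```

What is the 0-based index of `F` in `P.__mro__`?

L[P] = P + merge(L[F], L[B], [F B])
  take F:  [F O E M H object] + [B I E M object] + [F B]
  take O:  [O E M H object] + [B I E M object] + [B]
  take B:  [E M H object] + [B I E M object] + [B]
  take I:  [E M H object] + [I E M object]
  take E:  [E M H object] + [E M object]
  take M:  [M H object] + [M object]
  take H:  [H object] + [object]
  take object:  [object] + [object]
MRO: P F O B I E M H object
F sits at index 1.

1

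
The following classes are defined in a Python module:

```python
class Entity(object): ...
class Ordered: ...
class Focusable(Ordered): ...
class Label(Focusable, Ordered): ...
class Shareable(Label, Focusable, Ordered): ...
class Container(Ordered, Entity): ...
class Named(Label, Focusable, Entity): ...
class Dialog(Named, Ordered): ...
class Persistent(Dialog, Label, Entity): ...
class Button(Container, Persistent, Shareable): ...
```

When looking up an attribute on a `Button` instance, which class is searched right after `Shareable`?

Label

L[Button] = Button + merge(L[Container], L[Persistent], L[Shareable], [Container Persistent Shareable])
  take Container:  [Container Ordered Entity object] + [Persistent Dialog Named Label Focusable Ordered Entity object] + [Shareable Label Focusable Ordered object] + [Container Persistent Shareable]
  take Persistent:  [Ordered Entity object] + [Persistent Dialog Named Label Focusable Ordered Entity object] + [Shareable Label Focusable Ordered object] + [Persistent Shareable]
  take Dialog:  [Ordered Entity object] + [Dialog Named Label Focusable Ordered Entity object] + [Shareable Label Focusable Ordered object] + [Shareable]
  take Named:  [Ordered Entity object] + [Named Label Focusable Ordered Entity object] + [Shareable Label Focusable Ordered object] + [Shareable]
  take Shareable:  [Ordered Entity object] + [Label Focusable Ordered Entity object] + [Shareable Label Focusable Ordered object] + [Shareable]
  take Label:  [Ordered Entity object] + [Label Focusable Ordered Entity object] + [Label Focusable Ordered object]
  take Focusable:  [Ordered Entity object] + [Focusable Ordered Entity object] + [Focusable Ordered object]
  take Ordered:  [Ordered Entity object] + [Ordered Entity object] + [Ordered object]
  take Entity:  [Entity object] + [Entity object] + [object]
  take object:  [object] + [object] + [object]
MRO: Button Container Persistent Dialog Named Shareable Label Focusable Ordered Entity object
Shareable is at position 5; next is Label.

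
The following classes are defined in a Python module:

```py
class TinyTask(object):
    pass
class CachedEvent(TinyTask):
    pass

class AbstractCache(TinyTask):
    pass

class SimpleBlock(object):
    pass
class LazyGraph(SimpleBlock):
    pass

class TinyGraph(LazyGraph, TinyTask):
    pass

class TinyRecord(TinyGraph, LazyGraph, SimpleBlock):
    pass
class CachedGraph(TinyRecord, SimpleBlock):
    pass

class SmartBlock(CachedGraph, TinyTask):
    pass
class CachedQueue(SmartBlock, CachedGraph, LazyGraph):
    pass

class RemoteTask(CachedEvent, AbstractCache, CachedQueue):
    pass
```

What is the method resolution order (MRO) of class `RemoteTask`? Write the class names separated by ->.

RemoteTask -> CachedEvent -> AbstractCache -> CachedQueue -> SmartBlock -> CachedGraph -> TinyRecord -> TinyGraph -> LazyGraph -> SimpleBlock -> TinyTask -> object

L[RemoteTask] = RemoteTask + merge(L[CachedEvent], L[AbstractCache], L[CachedQueue], [CachedEvent AbstractCache CachedQueue])
  take CachedEvent:  [CachedEvent TinyTask object] + [AbstractCache TinyTask object] + [CachedQueue SmartBlock CachedGraph TinyRecord TinyGraph LazyGraph SimpleBlock TinyTask object] + [CachedEvent AbstractCache CachedQueue]
  take AbstractCache:  [TinyTask object] + [AbstractCache TinyTask object] + [CachedQueue SmartBlock CachedGraph TinyRecord TinyGraph LazyGraph SimpleBlock TinyTask object] + [AbstractCache CachedQueue]
  take CachedQueue:  [TinyTask object] + [TinyTask object] + [CachedQueue SmartBlock CachedGraph TinyRecord TinyGraph LazyGraph SimpleBlock TinyTask object] + [CachedQueue]
  take SmartBlock:  [TinyTask object] + [TinyTask object] + [SmartBlock CachedGraph TinyRecord TinyGraph LazyGraph SimpleBlock TinyTask object]
  take CachedGraph:  [TinyTask object] + [TinyTask object] + [CachedGraph TinyRecord TinyGraph LazyGraph SimpleBlock TinyTask object]
  take TinyRecord:  [TinyTask object] + [TinyTask object] + [TinyRecord TinyGraph LazyGraph SimpleBlock TinyTask object]
  take TinyGraph:  [TinyTask object] + [TinyTask object] + [TinyGraph LazyGraph SimpleBlock TinyTask object]
  take LazyGraph:  [TinyTask object] + [TinyTask object] + [LazyGraph SimpleBlock TinyTask object]
  take SimpleBlock:  [TinyTask object] + [TinyTask object] + [SimpleBlock TinyTask object]
  take TinyTask:  [TinyTask object] + [TinyTask object] + [TinyTask object]
  take object:  [object] + [object] + [object]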